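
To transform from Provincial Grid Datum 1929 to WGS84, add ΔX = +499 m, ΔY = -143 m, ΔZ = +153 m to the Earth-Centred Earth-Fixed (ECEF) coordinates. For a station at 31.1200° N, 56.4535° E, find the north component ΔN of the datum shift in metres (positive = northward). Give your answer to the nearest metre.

At φ = 31.1200°, λ = 56.4535°: sin φ = 0.516832, cos φ = 0.856087, sin λ = 0.833438, cos λ = 0.552614.
ΔN = −sin φ cos λ·ΔX − sin φ sin λ·ΔY + cos φ·ΔZ = −(0.516832)(0.552614)(499) − (0.516832)(0.833438)(-143) + (0.856087)(153) = 50.06 m.

ΔN = 50 m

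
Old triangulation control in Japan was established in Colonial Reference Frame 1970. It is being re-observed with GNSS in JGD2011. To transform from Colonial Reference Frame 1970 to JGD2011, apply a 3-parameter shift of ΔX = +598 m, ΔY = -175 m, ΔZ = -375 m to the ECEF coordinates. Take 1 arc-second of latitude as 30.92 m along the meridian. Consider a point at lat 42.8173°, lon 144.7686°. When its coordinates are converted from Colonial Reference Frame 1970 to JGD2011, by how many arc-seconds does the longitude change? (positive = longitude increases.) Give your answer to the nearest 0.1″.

Δλ = -8.9″

sin φ = 0.679663, cos φ = 0.733525, sin λ = 0.576880, cos λ = -0.816829.
East component: ΔE = −sin λ·ΔX + cos λ·ΔY = −(0.576880)(598) + (-0.816829)(-175) = -202.03 m.
1° of latitude spans 3600 × 30.92 = 111312 m; at latitude φ, 1° of longitude spans that × cos φ = 81650.1 m, so Δλ = -202.03 / 81650.1 × 3600 = -8.908″.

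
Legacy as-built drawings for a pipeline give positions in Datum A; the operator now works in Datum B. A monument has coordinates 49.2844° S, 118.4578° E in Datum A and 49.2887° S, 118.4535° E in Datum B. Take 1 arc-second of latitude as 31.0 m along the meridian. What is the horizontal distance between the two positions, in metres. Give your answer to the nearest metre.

573 m

Δφ = -49.2887° − -49.2844° = -0.0043°; Δλ = 118.4535° − 118.4578° = -0.0043°.
1° of latitude = 3600 × 31.00 = 111600 m.
ΔN = Δφ × 111600 = -479.9 m; ΔE = Δλ × 111600 × cos(-49.2844°) = -0.0043 × 111600 × 0.652305 = -313.0 m.
Distance = √(ΔE² + ΔN²) = √((-313.0)² + (-479.9)²) = 572.9 m.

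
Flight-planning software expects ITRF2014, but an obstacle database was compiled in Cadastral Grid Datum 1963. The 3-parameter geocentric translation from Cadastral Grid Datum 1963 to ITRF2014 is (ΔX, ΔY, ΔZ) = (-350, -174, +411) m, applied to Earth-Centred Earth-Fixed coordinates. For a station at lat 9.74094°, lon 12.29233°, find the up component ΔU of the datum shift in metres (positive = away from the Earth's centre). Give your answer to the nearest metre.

ΔU = -304 m

The local up (radial) axis is (cos φ cos λ, cos φ sin λ, sin φ), giving ΔU = -337.046 − 36.510 + 69.539 = -304.02 m.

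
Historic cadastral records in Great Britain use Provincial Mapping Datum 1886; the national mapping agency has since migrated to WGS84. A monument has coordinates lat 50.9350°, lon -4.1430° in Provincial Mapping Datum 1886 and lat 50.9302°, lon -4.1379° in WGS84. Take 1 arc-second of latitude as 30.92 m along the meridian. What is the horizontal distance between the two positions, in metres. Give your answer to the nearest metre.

643 m

Δφ = 50.9302° − 50.9350° = -0.0048°; Δλ = -4.1379° − -4.1430° = +0.0051°.
1° of latitude = 3600 × 30.92 = 111312 m.
ΔN = Δφ × 111312 = -534.3 m; ΔE = Δλ × 111312 × cos(50.9350°) = +0.0051 × 111312 × 0.630202 = 357.8 m.
Distance = √(ΔE² + ΔN²) = √(357.8² + (-534.3)²) = 643.0 m.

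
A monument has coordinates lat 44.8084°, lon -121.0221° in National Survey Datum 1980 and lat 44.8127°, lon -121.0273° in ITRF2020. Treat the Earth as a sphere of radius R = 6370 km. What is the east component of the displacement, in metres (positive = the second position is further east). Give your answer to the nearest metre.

ΔE = -410 m

Δφ = 44.8127° − 44.8084° = +0.0043°; Δλ = -121.0273° − -121.0221° = -0.0052°.
1° along a meridian = πR/180 = 111177 m.
ΔN = Δφ × 111177 = 478.1 m; ΔE = Δλ × 111177 × cos(44.8084°) = -0.0052 × 111177 × 0.709467 = -410.2 m.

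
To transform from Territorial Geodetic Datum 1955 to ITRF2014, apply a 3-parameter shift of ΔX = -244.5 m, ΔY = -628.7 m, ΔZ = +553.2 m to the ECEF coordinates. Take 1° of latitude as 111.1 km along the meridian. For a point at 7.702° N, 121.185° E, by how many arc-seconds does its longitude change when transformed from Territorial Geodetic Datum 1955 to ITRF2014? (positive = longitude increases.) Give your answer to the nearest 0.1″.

Δλ = 17.5″

sin φ = 0.134021, cos φ = 0.990979, sin λ = 0.855500, cos λ = -0.517803.
East component: ΔE = −sin λ·ΔX + cos λ·ΔY = −(0.855500)(-244.5) + (-0.517803)(-628.7) = 534.71 m.
1° of latitude spans 111100 m; at latitude φ, 1° of longitude spans that × cos φ = 110097.7 m, so Δλ = 534.71 / 110097.7 × 3600 = 17.484″.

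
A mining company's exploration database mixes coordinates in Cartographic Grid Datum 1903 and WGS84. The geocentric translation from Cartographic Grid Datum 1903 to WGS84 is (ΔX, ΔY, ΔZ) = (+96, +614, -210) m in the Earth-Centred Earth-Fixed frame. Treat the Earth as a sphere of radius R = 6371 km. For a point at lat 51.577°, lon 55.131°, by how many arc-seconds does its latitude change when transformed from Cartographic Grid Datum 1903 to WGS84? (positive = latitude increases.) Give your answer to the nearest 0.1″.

Δφ = -18.4″

sin φ = 0.783444, cos φ = 0.621462, sin λ = 0.820461, cos λ = 0.571702.
North component: ΔN = −sin φ cos λ·ΔX − sin φ sin λ·ΔY + cos φ·ΔZ = −(0.783444)(0.571702)(96) − (0.783444)(0.820461)(614) + (0.621462)(-210) = -568.18 m.
1° of latitude spans πR/180 = 111195 m, so Δφ = -568.18 / 111195 × 3600 = -18.395″.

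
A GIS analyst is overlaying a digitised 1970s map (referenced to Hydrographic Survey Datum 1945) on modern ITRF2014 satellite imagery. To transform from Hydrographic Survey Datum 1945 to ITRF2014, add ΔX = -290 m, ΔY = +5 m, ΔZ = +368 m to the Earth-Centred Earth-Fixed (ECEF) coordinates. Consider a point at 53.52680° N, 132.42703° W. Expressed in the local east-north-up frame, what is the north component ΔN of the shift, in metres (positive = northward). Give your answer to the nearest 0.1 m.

The local north axis is (−sin φ cos λ, −sin φ sin λ, cos φ), giving ΔN = -157.328 + 2.968 + 218.756 = 64.40 m.

ΔN = 64.4 m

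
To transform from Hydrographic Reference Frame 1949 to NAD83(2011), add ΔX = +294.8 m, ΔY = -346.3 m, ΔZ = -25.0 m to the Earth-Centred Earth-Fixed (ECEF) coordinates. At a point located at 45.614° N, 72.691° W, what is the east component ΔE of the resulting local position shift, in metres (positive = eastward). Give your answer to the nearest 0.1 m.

ΔE = 178.4 m

The local east axis at (φ, λ) is (−sin λ, cos λ, 0), so ΔE = −sin(-72.691°)·294.8 + cos(-72.691°)·(-346.3) = 178.42 m.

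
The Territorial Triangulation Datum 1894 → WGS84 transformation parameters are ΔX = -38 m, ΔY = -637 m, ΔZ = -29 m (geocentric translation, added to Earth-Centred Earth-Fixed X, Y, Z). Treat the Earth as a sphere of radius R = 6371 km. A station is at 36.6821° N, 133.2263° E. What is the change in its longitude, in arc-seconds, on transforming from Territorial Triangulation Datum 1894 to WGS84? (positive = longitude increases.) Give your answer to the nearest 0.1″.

sin φ = 0.597375, cos φ = 0.801962, sin λ = 0.728654, cos λ = -0.684882.
East component: ΔE = −sin λ·ΔX + cos λ·ΔY = −(0.728654)(-38) + (-0.684882)(-637) = 463.96 m.
1° of latitude spans πR/180 = 111195 m; at latitude φ, 1° of longitude spans that × cos φ = 89174.1 m, so Δλ = 463.96 / 89174.1 × 3600 = 18.730″.

Δλ = 18.7″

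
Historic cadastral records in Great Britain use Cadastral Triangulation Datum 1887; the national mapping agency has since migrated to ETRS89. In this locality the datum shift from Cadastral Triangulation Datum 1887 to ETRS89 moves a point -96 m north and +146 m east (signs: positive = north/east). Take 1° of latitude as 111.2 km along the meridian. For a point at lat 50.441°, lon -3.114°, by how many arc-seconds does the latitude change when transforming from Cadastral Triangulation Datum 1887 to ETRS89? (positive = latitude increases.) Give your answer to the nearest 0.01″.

1° of latitude = 111.2 km, so Δφ = -96.0 / 111200 = -0.0008633° = -3.108″.

Δφ = -3.11″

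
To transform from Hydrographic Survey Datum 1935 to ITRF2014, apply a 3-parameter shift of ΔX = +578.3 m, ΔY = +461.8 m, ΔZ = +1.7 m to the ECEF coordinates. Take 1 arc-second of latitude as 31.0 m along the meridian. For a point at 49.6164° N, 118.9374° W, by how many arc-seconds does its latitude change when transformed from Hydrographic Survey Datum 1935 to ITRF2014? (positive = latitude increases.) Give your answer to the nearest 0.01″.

sin φ = 0.761724, cos φ = 0.647902, sin λ = -0.875149, cos λ = -0.483854.
North component: ΔN = −sin φ cos λ·ΔX − sin φ sin λ·ΔY + cos φ·ΔZ = −(0.761724)(-0.483854)(578.3) − (0.761724)(-0.875149)(461.8) + (0.647902)(1.7) = 522.09 m.
1° of latitude spans 3600 × 31.00 = 111600 m, so Δφ = 522.09 / 111600 × 3600 = 16.842″.

Δφ = 16.84″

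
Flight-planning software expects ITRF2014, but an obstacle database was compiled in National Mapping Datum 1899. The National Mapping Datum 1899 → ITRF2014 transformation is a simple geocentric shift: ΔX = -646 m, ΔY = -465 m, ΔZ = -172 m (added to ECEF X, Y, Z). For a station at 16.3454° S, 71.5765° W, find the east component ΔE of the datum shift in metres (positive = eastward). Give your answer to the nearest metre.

ΔE = -760 m

At φ = -16.3454°, λ = -71.5765°: sin φ = -0.281427, cos φ = 0.959583, sin λ = -0.948746, cos λ = 0.316038.
ΔE = −sin λ·ΔX + cos λ·ΔY = −(-0.948746)·(-646) + (0.316038)·(-465) = -759.85 m.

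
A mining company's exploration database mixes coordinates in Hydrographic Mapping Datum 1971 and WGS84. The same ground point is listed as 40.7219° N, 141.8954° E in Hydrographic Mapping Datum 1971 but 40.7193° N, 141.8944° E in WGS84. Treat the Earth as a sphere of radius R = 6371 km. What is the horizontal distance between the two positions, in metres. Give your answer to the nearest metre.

301 m

Δφ = 40.7193° − 40.7219° = -0.0026°; Δλ = 141.8944° − 141.8954° = -0.0010°.
1° along a meridian = πR/180 = 111195 m.
ΔN = Δφ × 111195 = -289.1 m; ΔE = Δλ × 111195 × cos(40.7219°) = -0.0010 × 111195 × 0.757885 = -84.3 m.
Distance = √(ΔE² + ΔN²) = √((-84.3)² + (-289.1)²) = 301.1 m.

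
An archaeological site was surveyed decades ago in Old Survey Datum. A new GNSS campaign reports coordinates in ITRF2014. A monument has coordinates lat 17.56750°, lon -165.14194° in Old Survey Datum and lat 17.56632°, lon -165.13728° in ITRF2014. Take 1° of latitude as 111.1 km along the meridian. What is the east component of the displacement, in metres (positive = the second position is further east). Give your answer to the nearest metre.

ΔE = 494 m

Δφ = 17.56632° − 17.56750° = -0.00118°; Δλ = -165.13728° − -165.14194° = +0.00466°.
ΔN = Δφ × 111100 = -131.1 m; ΔE = Δλ × 111100 × cos(17.56750°) = +0.00466 × 111100 × 0.953362 = 493.6 m.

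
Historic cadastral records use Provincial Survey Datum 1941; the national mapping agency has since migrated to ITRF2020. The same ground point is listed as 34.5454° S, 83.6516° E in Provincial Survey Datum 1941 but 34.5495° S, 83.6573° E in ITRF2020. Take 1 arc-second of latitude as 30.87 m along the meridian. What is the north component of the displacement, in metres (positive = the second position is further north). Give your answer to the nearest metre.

Δφ = -34.5495° − -34.5454° = -0.0041°; Δλ = 83.6573° − 83.6516° = +0.0057°.
1° of latitude = 3600 × 30.87 = 111132 m.
ΔN = Δφ × 111132 = -455.6 m; ΔE = Δλ × 111132 × cos(-34.5454°) = +0.0057 × 111132 × 0.823677 = 521.8 m.

ΔN = -456 m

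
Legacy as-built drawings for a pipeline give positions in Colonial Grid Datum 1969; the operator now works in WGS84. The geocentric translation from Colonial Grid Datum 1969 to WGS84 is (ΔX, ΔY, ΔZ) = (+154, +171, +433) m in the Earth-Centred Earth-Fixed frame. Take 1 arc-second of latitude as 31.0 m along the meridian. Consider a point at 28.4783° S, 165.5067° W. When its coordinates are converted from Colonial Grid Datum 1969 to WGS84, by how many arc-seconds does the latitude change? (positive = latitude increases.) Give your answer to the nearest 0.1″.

sin φ = -0.476826, cos φ = 0.878998, sin λ = -0.250267, cos λ = -0.968177.
North component: ΔN = −sin φ cos λ·ΔX − sin φ sin λ·ΔY + cos φ·ΔZ = −(-0.476826)(-0.968177)(154) − (-0.476826)(-0.250267)(171) + (0.878998)(433) = 289.11 m.
1° of latitude spans 3600 × 31.00 = 111600 m, so Δφ = 289.11 / 111600 × 3600 = 9.326″.

Δφ = 9.3″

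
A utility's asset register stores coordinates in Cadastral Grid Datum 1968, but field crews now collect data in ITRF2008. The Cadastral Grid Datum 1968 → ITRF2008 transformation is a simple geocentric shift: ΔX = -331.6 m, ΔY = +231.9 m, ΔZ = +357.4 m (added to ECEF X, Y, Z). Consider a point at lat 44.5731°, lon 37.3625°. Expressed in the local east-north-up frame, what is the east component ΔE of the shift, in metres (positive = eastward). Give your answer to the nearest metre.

At φ = 44.5731°, λ = 37.3625°: sin φ = 0.701819, cos φ = 0.712356, sin λ = 0.606856, cos λ = 0.794812.
ΔE = −sin λ·ΔX + cos λ·ΔY = −(0.606856)·(-331.6) + (0.794812)·(231.9) = 385.55 m.

ΔE = 386 m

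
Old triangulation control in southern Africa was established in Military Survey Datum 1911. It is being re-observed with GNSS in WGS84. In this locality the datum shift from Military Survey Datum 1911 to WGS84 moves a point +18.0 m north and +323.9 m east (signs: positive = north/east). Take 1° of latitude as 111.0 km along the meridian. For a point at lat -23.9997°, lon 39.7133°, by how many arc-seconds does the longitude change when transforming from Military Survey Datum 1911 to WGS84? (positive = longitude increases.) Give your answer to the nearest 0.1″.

At latitude -23.9997°, cos φ = 0.913548.
1° of longitude at this latitude = 111.0 × cos φ = 101.40 km, so Δλ = 323.9 / 101403.8 = 0.0031942° = 11.499″.

Δλ = 11.5″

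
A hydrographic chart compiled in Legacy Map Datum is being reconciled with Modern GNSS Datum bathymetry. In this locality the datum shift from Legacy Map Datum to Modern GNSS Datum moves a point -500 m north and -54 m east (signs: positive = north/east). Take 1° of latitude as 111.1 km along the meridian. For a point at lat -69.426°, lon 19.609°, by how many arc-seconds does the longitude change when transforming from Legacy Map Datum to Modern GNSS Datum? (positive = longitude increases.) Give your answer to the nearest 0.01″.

At latitude -69.426°, cos φ = 0.351417.
1° of longitude at this latitude = 111.1 × cos φ = 39.04 km, so Δλ = -54.0 / 39042.4 = -0.0013831° = -4.979″.

Δλ = -4.98″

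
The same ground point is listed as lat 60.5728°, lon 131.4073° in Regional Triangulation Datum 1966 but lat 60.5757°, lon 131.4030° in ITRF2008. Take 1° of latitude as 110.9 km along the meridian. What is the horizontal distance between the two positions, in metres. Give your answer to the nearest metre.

Δφ = 60.5757° − 60.5728° = +0.0029°; Δλ = 131.4030° − 131.4073° = -0.0043°.
ΔN = Δφ × 110900 = 321.6 m; ΔE = Δλ × 110900 × cos(60.5728°) = -0.0043 × 110900 × 0.491317 = -234.3 m.
Distance = √(ΔE² + ΔN²) = √((-234.3)² + 321.6²) = 397.9 m.

398 m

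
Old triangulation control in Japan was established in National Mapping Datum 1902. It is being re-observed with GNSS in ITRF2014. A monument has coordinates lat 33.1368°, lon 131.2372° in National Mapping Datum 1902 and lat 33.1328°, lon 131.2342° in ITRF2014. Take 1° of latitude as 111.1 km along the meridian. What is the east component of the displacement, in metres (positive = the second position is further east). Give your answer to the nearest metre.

ΔE = -279 m

Δφ = 33.1328° − 33.1368° = -0.0040°; Δλ = 131.2342° − 131.2372° = -0.0030°.
ΔN = Δφ × 111100 = -444.4 m; ΔE = Δλ × 111100 × cos(33.1368°) = -0.0030 × 111100 × 0.837368 = -279.1 m.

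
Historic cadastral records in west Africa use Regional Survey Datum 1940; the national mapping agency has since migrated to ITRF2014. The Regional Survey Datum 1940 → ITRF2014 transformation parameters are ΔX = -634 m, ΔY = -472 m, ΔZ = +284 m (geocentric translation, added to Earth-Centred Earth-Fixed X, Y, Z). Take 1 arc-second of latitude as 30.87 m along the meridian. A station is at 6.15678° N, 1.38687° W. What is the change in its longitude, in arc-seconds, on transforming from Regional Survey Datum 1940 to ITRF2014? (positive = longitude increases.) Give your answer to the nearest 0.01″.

sin φ = 0.107249, cos φ = 0.994232, sin λ = -0.024203, cos λ = 0.999707.
East component: ΔE = −sin λ·ΔX + cos λ·ΔY = −(-0.024203)(-634) + (0.999707)(-472) = -487.21 m.
1° of latitude spans 3600 × 30.87 = 111132 m; at latitude φ, 1° of longitude spans that × cos φ = 110491.0 m, so Δλ = -487.21 / 110491.0 × 3600 = -15.874″.

Δλ = -15.87″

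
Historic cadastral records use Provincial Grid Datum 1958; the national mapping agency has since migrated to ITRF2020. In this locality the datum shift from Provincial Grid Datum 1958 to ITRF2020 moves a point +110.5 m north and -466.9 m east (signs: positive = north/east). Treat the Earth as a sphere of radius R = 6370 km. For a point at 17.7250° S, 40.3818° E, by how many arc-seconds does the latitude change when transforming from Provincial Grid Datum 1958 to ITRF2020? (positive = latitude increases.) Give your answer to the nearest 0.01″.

On a sphere of radius R, 1 rad of latitude = R, so Δφ = ΔN / R = 110.5 / 6370000 = 1.7347e-05 rad = 3.578″.

Δφ = 3.58″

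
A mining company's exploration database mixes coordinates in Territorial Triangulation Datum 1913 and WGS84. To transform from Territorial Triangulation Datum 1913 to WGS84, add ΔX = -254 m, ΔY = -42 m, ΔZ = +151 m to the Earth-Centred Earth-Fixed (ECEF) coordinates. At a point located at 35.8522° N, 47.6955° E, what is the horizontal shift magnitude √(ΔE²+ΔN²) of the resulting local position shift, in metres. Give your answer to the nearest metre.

The local east axis at (φ, λ) is (−sin λ, cos λ, 0), so ΔE = −sin(47.6955°)·(-254) + cos(47.6955°)·(-42) = 159.58 m.
The local north axis is (−sin φ cos λ, −sin φ sin λ, cos φ), giving ΔN = 100.131 + 18.193 + 122.390 = 240.71 m.
Horizontal magnitude = √(ΔE² + ΔN²) = √(159.58² + 240.71²) = 288.81 m.

289 m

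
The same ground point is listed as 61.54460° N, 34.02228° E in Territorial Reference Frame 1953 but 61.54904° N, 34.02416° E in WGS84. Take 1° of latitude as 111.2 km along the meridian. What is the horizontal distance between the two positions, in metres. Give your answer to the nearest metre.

504 m

Δφ = 61.54904° − 61.54460° = +0.00444°; Δλ = 34.02416° − 34.02228° = +0.00188°.
ΔN = Δφ × 111200 = 493.7 m; ΔE = Δλ × 111200 × cos(61.54460°) = +0.00188 × 111200 × 0.476475 = 99.6 m.
Distance = √(ΔE² + ΔN²) = √(99.6² + 493.7²) = 503.7 m.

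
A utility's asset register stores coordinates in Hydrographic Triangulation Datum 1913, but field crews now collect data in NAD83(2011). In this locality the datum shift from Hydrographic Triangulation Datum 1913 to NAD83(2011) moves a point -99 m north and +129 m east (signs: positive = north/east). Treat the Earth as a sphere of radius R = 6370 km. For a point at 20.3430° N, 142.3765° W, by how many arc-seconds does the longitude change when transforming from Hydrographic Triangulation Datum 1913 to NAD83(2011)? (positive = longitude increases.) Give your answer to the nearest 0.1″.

Δλ = 4.5″

At latitude 20.3430°, cos φ = 0.937628.
One radian of longitude at latitude φ spans R cos φ, so Δλ = ΔE / (R cos φ) = 129.0 / (6370000 × 0.937628) = 2.1598e-05 rad = 4.455″.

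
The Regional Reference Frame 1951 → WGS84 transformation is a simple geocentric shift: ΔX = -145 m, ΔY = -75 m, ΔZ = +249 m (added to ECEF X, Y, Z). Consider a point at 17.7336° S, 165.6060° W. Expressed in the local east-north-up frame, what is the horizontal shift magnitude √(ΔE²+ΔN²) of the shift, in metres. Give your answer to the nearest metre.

288 m

The local east axis at (φ, λ) is (−sin λ, cos λ, 0), so ΔE = −sin(-165.6060°)·(-145) + cos(-165.6060°)·(-75) = 36.60 m.
The local north axis is (−sin φ cos λ, −sin φ sin λ, cos φ), giving ΔN = 42.779 + 5.679 + 237.168 = 285.63 m.
Horizontal magnitude = √(ΔE² + ΔN²) = √(36.60² + 285.63²) = 287.96 m.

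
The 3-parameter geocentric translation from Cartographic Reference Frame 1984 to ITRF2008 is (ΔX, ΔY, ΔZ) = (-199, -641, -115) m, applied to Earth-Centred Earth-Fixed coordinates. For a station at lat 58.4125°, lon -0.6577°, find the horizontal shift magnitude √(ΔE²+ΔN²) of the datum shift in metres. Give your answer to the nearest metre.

651 m

At φ = 58.4125°, λ = -0.6577°: sin φ = 0.851841, cos φ = 0.523800, sin λ = -0.011479, cos λ = 0.999934.
ΔE = −sin λ·ΔX + cos λ·ΔY = −(-0.011479)·(-199) + (0.999934)·(-641) = -643.24 m.
ΔN = −sin φ cos λ·ΔX − sin φ sin λ·ΔY + cos φ·ΔZ = −(0.851841)(0.999934)(-199) − (0.851841)(-0.011479)(-641) + (0.523800)(-115) = 103.00 m.
Horizontal magnitude = √(ΔE² + ΔN²) = √((-643.24)² + 103.00²) = 651.44 m.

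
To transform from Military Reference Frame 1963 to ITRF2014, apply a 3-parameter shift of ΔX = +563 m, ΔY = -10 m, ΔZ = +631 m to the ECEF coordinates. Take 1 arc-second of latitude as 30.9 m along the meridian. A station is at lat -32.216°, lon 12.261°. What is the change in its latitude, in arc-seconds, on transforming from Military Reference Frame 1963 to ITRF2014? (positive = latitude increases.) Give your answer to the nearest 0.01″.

Δφ = 26.73″

sin φ = -0.533113, cos φ = 0.846044, sin λ = 0.212365, cos λ = 0.977190.
North component: ΔN = −sin φ cos λ·ΔX − sin φ sin λ·ΔY + cos φ·ΔZ = −(-0.533113)(0.977190)(563) − (-0.533113)(0.212365)(-10) + (0.846044)(631) = 826.02 m.
1° of latitude spans 3600 × 30.90 = 111240 m, so Δφ = 826.02 / 111240 × 3600 = 26.732″.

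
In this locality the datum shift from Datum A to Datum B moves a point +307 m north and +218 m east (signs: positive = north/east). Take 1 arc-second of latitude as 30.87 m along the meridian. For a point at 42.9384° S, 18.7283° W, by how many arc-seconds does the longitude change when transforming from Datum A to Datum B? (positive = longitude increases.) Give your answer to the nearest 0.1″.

At latitude -42.9384°, cos φ = 0.732087.
1″ of longitude at this latitude = 30.87 × cos φ = 22.5995 m, so Δλ = 218.0 / 22.5995 = 9.646″.

Δλ = 9.6″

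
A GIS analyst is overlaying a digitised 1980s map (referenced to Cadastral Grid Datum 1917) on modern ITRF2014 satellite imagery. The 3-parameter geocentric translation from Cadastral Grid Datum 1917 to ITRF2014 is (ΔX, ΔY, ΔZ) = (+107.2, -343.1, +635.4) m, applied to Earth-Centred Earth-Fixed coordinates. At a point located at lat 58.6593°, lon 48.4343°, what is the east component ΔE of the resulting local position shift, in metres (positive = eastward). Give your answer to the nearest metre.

The local east axis at (φ, λ) is (−sin λ, cos λ, 0), so ΔE = −sin(48.4343°)·107.2 + cos(48.4343°)·(-343.1) = -307.85 m.

ΔE = -308 m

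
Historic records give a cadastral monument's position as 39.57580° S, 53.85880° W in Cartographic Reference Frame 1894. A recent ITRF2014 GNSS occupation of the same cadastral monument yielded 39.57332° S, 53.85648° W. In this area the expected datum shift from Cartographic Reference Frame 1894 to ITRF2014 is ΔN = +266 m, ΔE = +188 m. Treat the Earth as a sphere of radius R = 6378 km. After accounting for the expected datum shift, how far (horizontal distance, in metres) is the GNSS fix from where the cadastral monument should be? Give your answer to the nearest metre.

Observed coordinate differences: Δφ = +0.00248°, Δλ = +0.00232°.
Converting to metres (1° lat = 111317 m, cos φ = 0.770782): observed ΔN = 276.1 m, observed ΔE = 199.1 m.
Subtracting the expected shift leaves a residual of 276.1 − (266) = 10.1 m north and 199.1 − (188) = 11.1 m east.
Residual distance = √(10.1² + 11.1²) = 15.0 m.

15 m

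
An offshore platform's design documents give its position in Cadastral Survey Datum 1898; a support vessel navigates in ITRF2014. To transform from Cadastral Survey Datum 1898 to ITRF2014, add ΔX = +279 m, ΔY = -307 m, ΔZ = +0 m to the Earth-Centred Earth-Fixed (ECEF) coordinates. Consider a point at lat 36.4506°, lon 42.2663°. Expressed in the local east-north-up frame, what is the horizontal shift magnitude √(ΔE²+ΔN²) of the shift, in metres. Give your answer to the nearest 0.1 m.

414.8 m

The local east axis at (φ, λ) is (−sin λ, cos λ, 0), so ΔE = −sin(42.2663°)·279 + cos(42.2663°)·(-307) = -414.84 m.
The local north axis is (−sin φ cos λ, −sin φ sin λ, cos φ), giving ΔN = -122.668 + 122.677 + 0.000 = 0.01 m.
Horizontal magnitude = √(ΔE² + ΔN²) = √((-414.84)² + 0.01²) = 414.84 m.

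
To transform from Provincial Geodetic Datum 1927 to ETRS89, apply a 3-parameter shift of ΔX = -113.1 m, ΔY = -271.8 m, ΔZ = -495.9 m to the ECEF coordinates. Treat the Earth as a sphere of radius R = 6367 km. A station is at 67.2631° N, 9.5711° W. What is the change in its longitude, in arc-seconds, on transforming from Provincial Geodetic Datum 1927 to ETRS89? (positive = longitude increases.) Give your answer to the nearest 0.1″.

sin φ = 0.922289, cos φ = 0.386500, sin λ = -0.166271, cos λ = 0.986080.
East component: ΔE = −sin λ·ΔX + cos λ·ΔY = −(-0.166271)(-113.1) + (0.986080)(-271.8) = -286.82 m.
1° of latitude spans πR/180 = 111125 m; at latitude φ, 1° of longitude spans that × cos φ = 42949.9 m, so Δλ = -286.82 / 42949.9 × 3600 = -24.041″.

Δλ = -24.0″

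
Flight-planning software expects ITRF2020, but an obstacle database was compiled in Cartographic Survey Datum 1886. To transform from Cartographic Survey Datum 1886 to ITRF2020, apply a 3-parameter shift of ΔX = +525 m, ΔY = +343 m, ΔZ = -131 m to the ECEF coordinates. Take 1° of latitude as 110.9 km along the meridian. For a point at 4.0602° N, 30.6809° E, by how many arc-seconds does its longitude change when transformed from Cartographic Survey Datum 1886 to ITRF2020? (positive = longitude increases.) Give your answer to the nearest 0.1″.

Δλ = 0.9″

sin φ = 0.070805, cos φ = 0.997490, sin λ = 0.510256, cos λ = 0.860022.
East component: ΔE = −sin λ·ΔX + cos λ·ΔY = −(0.510256)(525) + (0.860022)(343) = 27.10 m.
1° of latitude spans 110900 m; at latitude φ, 1° of longitude spans that × cos φ = 110621.7 m, so Δλ = 27.10 / 110621.7 × 3600 = 0.882″.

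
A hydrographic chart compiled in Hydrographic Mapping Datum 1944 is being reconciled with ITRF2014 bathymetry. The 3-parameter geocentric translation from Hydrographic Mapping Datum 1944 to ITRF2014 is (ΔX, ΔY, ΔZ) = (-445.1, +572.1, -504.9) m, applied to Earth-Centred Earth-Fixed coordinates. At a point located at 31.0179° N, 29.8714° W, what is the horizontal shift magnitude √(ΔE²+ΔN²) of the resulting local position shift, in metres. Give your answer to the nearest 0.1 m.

The local east axis at (φ, λ) is (−sin λ, cos λ, 0), so ΔE = −sin(-29.8714°)·(-445.1) + cos(-29.8714°)·572.1 = 274.41 m.
The local north axis is (−sin φ cos λ, −sin φ sin λ, cos φ), giving ΔN = 198.891 + 146.830 − 432.703 = -86.98 m.
Horizontal magnitude = √(ΔE² + ΔN²) = √(274.41² + (-86.98)²) = 287.87 m.

287.9 m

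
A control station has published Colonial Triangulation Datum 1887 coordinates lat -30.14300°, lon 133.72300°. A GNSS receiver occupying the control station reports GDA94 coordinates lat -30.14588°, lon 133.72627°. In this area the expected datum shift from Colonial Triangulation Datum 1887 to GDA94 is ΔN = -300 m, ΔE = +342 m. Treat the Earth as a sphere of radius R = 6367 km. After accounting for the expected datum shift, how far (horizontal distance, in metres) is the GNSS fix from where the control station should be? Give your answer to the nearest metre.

Observed coordinate differences: Δφ = -0.00288°, Δλ = +0.00327°.
Converting to metres (1° lat = 111125 m, cos φ = 0.864775): observed ΔN = -320.0 m, observed ΔE = 314.2 m.
Subtracting the expected shift leaves a residual of -320.0 − (-300) = -20.0 m north and 314.2 − (342) = -27.8 m east.
Residual distance = √((-20.0)² + (-27.8)²) = 34.2 m.

34 m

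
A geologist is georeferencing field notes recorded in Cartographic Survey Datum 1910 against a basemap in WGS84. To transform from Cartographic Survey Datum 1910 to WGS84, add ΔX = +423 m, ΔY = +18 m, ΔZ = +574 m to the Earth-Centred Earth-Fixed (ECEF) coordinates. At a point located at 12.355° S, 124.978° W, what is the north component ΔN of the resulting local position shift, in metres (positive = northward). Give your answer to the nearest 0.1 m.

At φ = -12.355°, λ = -124.978°: sin φ = -0.213968, cos φ = 0.976841, sin λ = -0.819372, cos λ = -0.573262.
ΔN = −sin φ cos λ·ΔX − sin φ sin λ·ΔY + cos φ·ΔZ = −(-0.213968)(-0.573262)(423) − (-0.213968)(-0.819372)(18) + (0.976841)(574) = 505.67 m.

ΔN = 505.7 m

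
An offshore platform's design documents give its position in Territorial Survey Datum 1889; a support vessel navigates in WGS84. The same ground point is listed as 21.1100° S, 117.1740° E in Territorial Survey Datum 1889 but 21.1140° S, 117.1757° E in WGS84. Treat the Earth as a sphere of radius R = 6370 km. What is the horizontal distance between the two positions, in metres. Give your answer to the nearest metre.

Δφ = -21.1140° − -21.1100° = -0.0040°; Δλ = 117.1757° − 117.1740° = +0.0017°.
1° along a meridian = πR/180 = 111177 m.
ΔN = Δφ × 111177 = -444.7 m; ΔE = Δλ × 111177 × cos(-21.1100°) = +0.0017 × 111177 × 0.932891 = 176.3 m.
Distance = √(ΔE² + ΔN²) = √(176.3² + (-444.7)²) = 478.4 m.

478 m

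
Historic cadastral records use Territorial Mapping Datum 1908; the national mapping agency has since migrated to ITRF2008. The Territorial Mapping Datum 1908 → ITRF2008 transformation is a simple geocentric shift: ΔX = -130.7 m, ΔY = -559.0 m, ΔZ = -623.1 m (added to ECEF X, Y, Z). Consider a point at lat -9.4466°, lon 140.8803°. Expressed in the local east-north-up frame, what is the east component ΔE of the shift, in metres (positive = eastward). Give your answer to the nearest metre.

The local east axis at (φ, λ) is (−sin λ, cos λ, 0), so ΔE = −sin(140.8803°)·(-130.7) + cos(140.8803°)·(-559.0) = 516.15 m.

ΔE = 516 m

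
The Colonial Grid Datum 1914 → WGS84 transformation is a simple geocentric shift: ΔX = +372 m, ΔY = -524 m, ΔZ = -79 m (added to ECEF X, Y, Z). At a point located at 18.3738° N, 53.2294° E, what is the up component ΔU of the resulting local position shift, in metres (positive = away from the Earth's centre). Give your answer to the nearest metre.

The local up (radial) axis is (cos φ cos λ, cos φ sin λ, sin φ), giving ΔU = 211.332 − 398.346 − 24.902 = -211.92 m.

ΔU = -212 m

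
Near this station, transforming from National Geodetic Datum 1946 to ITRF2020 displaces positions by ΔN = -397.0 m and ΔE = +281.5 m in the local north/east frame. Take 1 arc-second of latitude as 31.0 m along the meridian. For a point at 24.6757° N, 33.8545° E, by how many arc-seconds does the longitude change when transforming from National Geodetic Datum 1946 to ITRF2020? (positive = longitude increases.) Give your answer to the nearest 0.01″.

At latitude 24.6757°, cos φ = 0.908685.
1″ of longitude at this latitude = 31.00 × cos φ = 28.1692 m, so Δλ = 281.5 / 28.1692 = 9.993″.

Δλ = 9.99″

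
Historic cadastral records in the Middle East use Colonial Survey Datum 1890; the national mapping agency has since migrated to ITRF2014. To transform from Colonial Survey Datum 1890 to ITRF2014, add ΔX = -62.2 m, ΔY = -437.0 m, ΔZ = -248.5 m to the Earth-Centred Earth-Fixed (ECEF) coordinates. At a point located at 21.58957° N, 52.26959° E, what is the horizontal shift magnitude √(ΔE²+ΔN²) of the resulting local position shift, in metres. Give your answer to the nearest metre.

The local east axis at (φ, λ) is (−sin λ, cos λ, 0), so ΔE = −sin(52.26959°)·(-62.2) + cos(52.26959°)·(-437.0) = -218.23 m.
The local north axis is (−sin φ cos λ, −sin φ sin λ, cos φ), giving ΔN = 14.006 + 127.174 − 231.066 = -89.89 m.
Horizontal magnitude = √(ΔE² + ΔN²) = √((-218.23)² + (-89.89)²) = 236.01 m.

236 m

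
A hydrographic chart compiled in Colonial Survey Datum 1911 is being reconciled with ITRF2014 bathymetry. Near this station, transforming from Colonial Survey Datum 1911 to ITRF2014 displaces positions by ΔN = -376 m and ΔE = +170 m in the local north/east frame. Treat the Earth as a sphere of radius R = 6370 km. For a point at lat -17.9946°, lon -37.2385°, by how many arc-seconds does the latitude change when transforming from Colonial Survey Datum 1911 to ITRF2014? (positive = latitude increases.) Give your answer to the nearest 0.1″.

On a sphere of radius R, 1 rad of latitude = R, so Δφ = ΔN / R = -376.0 / 6370000 = -5.9027e-05 rad = -12.175″.

Δφ = -12.2″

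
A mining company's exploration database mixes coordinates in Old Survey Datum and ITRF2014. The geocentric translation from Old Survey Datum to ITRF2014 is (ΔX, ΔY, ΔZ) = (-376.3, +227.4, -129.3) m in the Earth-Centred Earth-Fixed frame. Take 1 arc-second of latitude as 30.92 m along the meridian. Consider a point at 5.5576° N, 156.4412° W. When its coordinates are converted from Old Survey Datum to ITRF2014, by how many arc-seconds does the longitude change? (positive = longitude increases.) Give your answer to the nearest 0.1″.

sin φ = 0.096846, cos φ = 0.995299, sin λ = -0.399690, cos λ = -0.916650.
East component: ΔE = −sin λ·ΔX + cos λ·ΔY = −(-0.399690)(-376.3) + (-0.916650)(227.4) = -358.85 m.
1° of latitude spans 3600 × 30.92 = 111312 m; at latitude φ, 1° of longitude spans that × cos φ = 110788.8 m, so Δλ = -358.85 / 110788.8 × 3600 = -11.661″.

Δλ = -11.7″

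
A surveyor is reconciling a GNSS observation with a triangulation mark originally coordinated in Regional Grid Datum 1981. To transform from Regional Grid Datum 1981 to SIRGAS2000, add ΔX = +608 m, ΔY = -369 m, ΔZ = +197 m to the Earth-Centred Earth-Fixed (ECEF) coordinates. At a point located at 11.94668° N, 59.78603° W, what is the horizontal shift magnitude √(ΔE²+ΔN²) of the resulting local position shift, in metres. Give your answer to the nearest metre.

At φ = 11.94668°, λ = -59.78603°: sin φ = 0.207001, cos φ = 0.978341, sin λ = -0.864152, cos λ = 0.503231.
ΔE = −sin λ·ΔX + cos λ·ΔY = −(-0.864152)·(608) + (0.503231)·(-369) = 339.71 m.
ΔN = −sin φ cos λ·ΔX − sin φ sin λ·ΔY + cos φ·ΔZ = −(0.207001)(0.503231)(608) − (0.207001)(-0.864152)(-369) + (0.978341)(197) = 63.39 m.
Horizontal magnitude = √(ΔE² + ΔN²) = √(339.71² + 63.39²) = 345.58 m.

346 m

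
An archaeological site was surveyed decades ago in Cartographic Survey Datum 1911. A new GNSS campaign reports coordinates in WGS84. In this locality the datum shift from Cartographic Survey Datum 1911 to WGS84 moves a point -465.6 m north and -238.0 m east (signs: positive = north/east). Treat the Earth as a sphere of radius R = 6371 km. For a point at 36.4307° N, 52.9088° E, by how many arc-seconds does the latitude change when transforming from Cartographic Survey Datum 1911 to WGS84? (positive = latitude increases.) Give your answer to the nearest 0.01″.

On a sphere of radius R, 1 rad of latitude = R, so Δφ = ΔN / R = -465.6 / 6371000 = -7.3081e-05 rad = -15.074″.

Δφ = -15.07″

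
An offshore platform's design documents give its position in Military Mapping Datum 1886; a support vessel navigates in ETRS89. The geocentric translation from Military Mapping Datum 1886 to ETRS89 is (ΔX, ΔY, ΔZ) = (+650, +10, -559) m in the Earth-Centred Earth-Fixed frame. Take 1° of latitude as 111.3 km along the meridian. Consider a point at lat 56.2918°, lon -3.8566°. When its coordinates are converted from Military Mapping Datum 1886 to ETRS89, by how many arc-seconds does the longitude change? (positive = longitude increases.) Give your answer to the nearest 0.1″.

sin φ = 0.831875, cos φ = 0.554963, sin λ = -0.067260, cos λ = 0.997736.
East component: ΔE = −sin λ·ΔX + cos λ·ΔY = −(-0.067260)(650) + (0.997736)(10) = 53.70 m.
1° of latitude spans 111300 m; at latitude φ, 1° of longitude spans that × cos φ = 61767.4 m, so Δλ = 53.70 / 61767.4 × 3600 = 3.130″.

Δλ = 3.1″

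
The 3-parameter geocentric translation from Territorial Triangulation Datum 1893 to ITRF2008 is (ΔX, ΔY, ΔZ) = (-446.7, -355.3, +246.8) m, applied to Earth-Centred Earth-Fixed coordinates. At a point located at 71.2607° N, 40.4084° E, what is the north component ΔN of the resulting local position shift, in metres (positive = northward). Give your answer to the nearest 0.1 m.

ΔN = 619.5 m

The local north axis is (−sin φ cos λ, −sin φ sin λ, cos φ), giving ΔN = 322.106 + 218.108 + 79.288 = 619.50 m.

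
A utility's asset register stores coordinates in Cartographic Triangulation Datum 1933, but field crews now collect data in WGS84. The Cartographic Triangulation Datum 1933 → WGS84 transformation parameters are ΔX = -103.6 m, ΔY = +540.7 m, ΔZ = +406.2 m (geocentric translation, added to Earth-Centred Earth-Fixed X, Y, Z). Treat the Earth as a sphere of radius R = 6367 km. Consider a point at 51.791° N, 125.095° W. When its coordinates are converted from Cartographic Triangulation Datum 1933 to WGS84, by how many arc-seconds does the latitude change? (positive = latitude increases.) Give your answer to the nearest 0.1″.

Δφ = 17.9″

sin φ = 0.785760, cos φ = 0.618532, sin λ = -0.818200, cos λ = -0.574934.
North component: ΔN = −sin φ cos λ·ΔX − sin φ sin λ·ΔY + cos φ·ΔZ = −(0.785760)(-0.574934)(-103.6) − (0.785760)(-0.818200)(540.7) + (0.618532)(406.2) = 552.07 m.
1° of latitude spans πR/180 = 111125 m, so Δφ = 552.07 / 111125 × 3600 = 17.885″.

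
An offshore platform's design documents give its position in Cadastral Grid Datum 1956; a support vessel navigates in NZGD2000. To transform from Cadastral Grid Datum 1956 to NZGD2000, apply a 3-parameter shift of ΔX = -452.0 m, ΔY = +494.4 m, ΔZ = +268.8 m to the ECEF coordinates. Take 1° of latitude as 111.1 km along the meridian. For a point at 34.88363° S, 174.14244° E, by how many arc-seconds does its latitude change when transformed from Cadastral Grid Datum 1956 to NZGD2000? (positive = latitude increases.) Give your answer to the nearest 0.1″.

sin φ = -0.571912, cos φ = 0.820315, sin λ = 0.102056, cos λ = -0.994779.
North component: ΔN = −sin φ cos λ·ΔX − sin φ sin λ·ΔY + cos φ·ΔZ = −(-0.571912)(-0.994779)(-452.0) − (-0.571912)(0.102056)(494.4) + (0.820315)(268.8) = 506.51 m.
1° of latitude spans 111100 m, so Δφ = 506.51 / 111100 × 3600 = 16.413″.

Δφ = 16.4″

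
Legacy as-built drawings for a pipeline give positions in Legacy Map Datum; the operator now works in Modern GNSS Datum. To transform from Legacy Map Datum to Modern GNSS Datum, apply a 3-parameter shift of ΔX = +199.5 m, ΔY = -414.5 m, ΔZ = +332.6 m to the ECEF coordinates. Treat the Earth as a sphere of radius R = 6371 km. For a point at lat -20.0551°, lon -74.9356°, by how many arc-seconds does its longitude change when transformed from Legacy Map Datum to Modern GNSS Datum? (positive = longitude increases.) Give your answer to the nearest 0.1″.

Δλ = 2.9″

sin φ = -0.342924, cos φ = 0.939363, sin λ = -0.965634, cos λ = 0.259905.
East component: ΔE = −sin λ·ΔX + cos λ·ΔY = −(-0.965634)(199.5) + (0.259905)(-414.5) = 84.91 m.
1° of latitude spans πR/180 = 111195 m; at latitude φ, 1° of longitude spans that × cos φ = 104452.4 m, so Δλ = 84.91 / 104452.4 × 3600 = 2.927″.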